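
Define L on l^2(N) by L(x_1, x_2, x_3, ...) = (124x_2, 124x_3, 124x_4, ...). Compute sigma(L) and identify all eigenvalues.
sigma(L) = closed disk {z in C : |z| ≤ 124}; sigma_p(L) = open disk {z in C : |z| < 124}

Note L = 124·V where V is the unit left shift (V x)_k = x_{k+1}; so sigma(L) = 124·sigma(V) and ||L|| = 124||V||. ||L x||^2 = 15376sum_{k≥2} |x_k|^2 ≤ 15376||x||^2, with equality on {x : x_1 = 0}, so ||L|| = 124. For any lambda with |lambda| < 124, set r = lambda/124 (|r| < 1); the vector x = (1, r, r^2, ...) is in l^2 and satisfies L x = 124(r, r^2, ...) = lambda x, so lambda is an eigenvalue. On the boundary |lambda| = 124 the geometric series diverges, so no l^2 eigenvector exists, but these lambda lie in the approximate point spectrum. Hence sigma(L) is the closed disk of radius 124 and sigma_p(L) is the open disk.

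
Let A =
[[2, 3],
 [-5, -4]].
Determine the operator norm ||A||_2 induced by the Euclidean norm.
||A||_2 = sqrt((54 + sqrt(2720))/2) ≈ 7.2854 (= sqrt(largest eigenvalue of A^T A))

||A||_2 = sigma_max(A) = sqrt(lambda_max(A^T A)). Form the symmetric matrix M = A^T A =
[[29, 26],
 [26, 25]].
Its characteristic polynomial (trace, determinant of M give the coefficients) is
  p(λ) = det(λ I - M) = λ^2 - 54λ + 49.
For λ^2 - 54λ + 49 the discriminant is 2720. It is nonnegative but not a perfect square, so the roots are real and irrational: λ = (54 ± sqrt(2720))/2 ≈ 53.0768, 0.9232.
So the eigenvalues of A^T A are ≈ 0.9232, 53.0768 (all ≥ 0, as they must be for A^T A). The largest is λ_max = (54 + sqrt(2720))/2 ≈ 53.0768, hence ||A||_2 = sqrt(λ_max) = sqrt((54 + sqrt(2720))/2) ≈ 7.2854.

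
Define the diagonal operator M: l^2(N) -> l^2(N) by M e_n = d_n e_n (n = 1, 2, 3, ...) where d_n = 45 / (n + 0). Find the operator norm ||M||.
||M|| = 45 (attained at n = 1)

For M diagonal, ||M|| = sup_n |d_n| = sup_n 45/(n + 0). This is positive and strictly decreasing in n, so the supremum is attained at n = 1: d_1 = 45/(1 + 0) = 45. Hence ||M|| = 45.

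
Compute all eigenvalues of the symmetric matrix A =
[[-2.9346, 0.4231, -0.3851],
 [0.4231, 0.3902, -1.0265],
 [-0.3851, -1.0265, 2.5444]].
sigma(A) ≈ {-3, 0, 3}

A is real symmetric, so its spectrum consists of real eigenvalues. Expanding the characteristic polynomial of the displayed matrix gives
  det(λ I - A) = p(λ) = λ^3 + (0)λ^2 + (-9)λ + (0).
Solving p(λ) = 0 yields eigenvalues ≈ -3, 0, 3. (A is shown rounded to 4 decimals, so these recover the underlying integer eigenvalues to within that precision.)
Verification: the trace of A = 0 equals the sum of eigenvalues 0, and det(A) ≈ -0.0002 matches the eigenvalue product 0.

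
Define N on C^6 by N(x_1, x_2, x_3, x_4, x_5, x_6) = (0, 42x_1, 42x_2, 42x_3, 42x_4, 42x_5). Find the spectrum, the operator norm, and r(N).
sigma(N) = {0}; ||N|| = 42; r(N) = 0. (N is nilpotent with N^6 = 0.)

On C^6, N is a strictly lower-triangular matrix with 42 on the subdiagonal and zeros elsewhere, so its characteristic polynomial is lambda^6 and every eigenvalue is 0: sigma(N) = {0}. For the operator norm, N e_i = 42e_{i+1} for i = 1, ..., 5 and N e_6 = 0, so the singular values of N are 42 (with multiplicity 5) and 0; hence ||N|| = 42. The spectral radius r(N) = max|lambda| = 0. Note ||N|| > r(N) — characteristic of non-normal nilpotent operators. Indeed N^6 = 0.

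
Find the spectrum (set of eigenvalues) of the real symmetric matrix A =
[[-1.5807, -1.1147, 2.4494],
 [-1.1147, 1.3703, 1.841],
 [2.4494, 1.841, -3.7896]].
sigma(A) ≈ {-6, 0, 2}

A is real symmetric, so its spectrum consists of real eigenvalues. Expanding the characteristic polynomial of the displayed matrix gives
  det(λ I - A) = p(λ) = λ^3 + (4)λ^2 + (-12)λ + (0).
Solving p(λ) = 0 yields eigenvalues ≈ -6, 0, 2. (A is shown rounded to 4 decimals, so these recover the underlying integer eigenvalues to within that precision.)
Verification: the trace of A = -4 equals the sum of eigenvalues -4, and det(A) ≈ 0.0003 matches the eigenvalue product 0.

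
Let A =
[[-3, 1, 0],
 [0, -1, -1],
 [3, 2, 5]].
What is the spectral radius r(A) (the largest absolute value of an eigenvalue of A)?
r(A) ≈ 4.5698

The eigenvalues of A are the roots of its characteristic polynomial. With M = A (coefficients from the trace, the sum of principal 2x2 minors, and det A):
  p(λ) = det(λ I - M) = λ^3 - λ^2 - 15λ - 6.
No integer candidate from the rational root theorem (±divisors of 6) is a root, so the roots are irrational. The cubic discriminant is Δ = 11109 > 0, so there are three distinct real roots. p(-4) = -26 and p(-3) = 3 have opposite signs, so a root lies in (-4, -3); Newton's method refines it to λ ≈ -3.1534. p(-1) = 7 and p(0) = -6 have opposite signs, so a root lies in (-1, 0); Newton's method refines it to λ ≈ -0.4164. p(4) = -18 and p(5) = 19 have opposite signs, so a root lies in (4, 5); Newton's method refines it to λ ≈ 4.5698. Check (Vieta): the three roots sum to 1, matching tr M = 1.
Thus the eigenvalues (to 4 decimals) are -3.1534 (modulus 3.1534); -0.4164 (modulus 0.4164); 4.5698 (modulus 4.5698). The spectral radius is the largest modulus: r(A) ≈ 4.5698. (Cross-check: r(A) ≤ ||A||_2 ≈ 6.3856; equality holds whenever A is normal, though it can also hold for some non-normal A.)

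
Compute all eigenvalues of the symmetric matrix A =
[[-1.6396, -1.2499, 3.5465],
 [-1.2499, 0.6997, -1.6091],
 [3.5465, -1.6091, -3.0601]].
sigma(A) ≈ {-6, -1, 3}

A is real symmetric, so its spectrum consists of real eigenvalues. Expanding the characteristic polynomial of the displayed matrix gives
  det(λ I - A) = p(λ) = λ^3 + (4)λ^2 + (-15)λ + (-18.0015).
Solving p(λ) = 0 yields eigenvalues ≈ -6, -1, 3. (A is shown rounded to 4 decimals, so these recover the underlying integer eigenvalues to within that precision.)
Verification: the trace of A = -4 equals the sum of eigenvalues -4, and det(A) ≈ 18.0015 matches the eigenvalue product 18.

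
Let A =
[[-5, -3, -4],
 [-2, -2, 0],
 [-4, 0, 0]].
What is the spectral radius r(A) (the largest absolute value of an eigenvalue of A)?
r(A) = 8

The eigenvalues of A are the roots of its characteristic polynomial. With M = A (coefficients from the trace, the sum of principal 2x2 minors, and det A):
  p(λ) = det(λ I - M) = λ^3 + 7λ^2 - 12λ - 32.
By the rational root theorem any rational root is an integer divisor of 32. Testing λ = -8: p(-8) = -512 + 448 + 96 - 32 = 0, so λ = -8 is a root. Dividing out (λ + 8) leaves p(λ) = (λ + 8)(λ^2 - λ - 4). For λ^2 - λ - 4 the discriminant is 17. It is nonnegative but not a perfect square, so the roots are real and irrational: λ = (1 ± sqrt(17))/2 ≈ 2.5616, -1.5616.
Thus the eigenvalues (to 4 decimals) are 2.5616 (modulus 2.5616); -1.5616 (modulus 1.5616); -8 (modulus 8). The spectral radius is the largest modulus: r(A) = 8. (Cross-check: r(A) ≤ ||A||_2 ≈ 8.0542; equality holds whenever A is normal, though it can also hold for some non-normal A.)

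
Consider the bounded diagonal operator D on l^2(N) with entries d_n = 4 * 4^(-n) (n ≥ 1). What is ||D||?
||D|| = 1 (attained at n = 1)

For D diagonal, ||D|| = sup_n |d_n|. The sequence d_n = 4 * 4^(-n) is positive and strictly decreasing (ratio 4^(-1) < 1), so the supremum is d_1 = 4/4 = 1. Hence ||D|| = 1.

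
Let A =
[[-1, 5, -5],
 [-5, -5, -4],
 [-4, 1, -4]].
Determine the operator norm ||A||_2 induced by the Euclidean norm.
||A||_2 ≈ 9.5647 (= sqrt(largest eigenvalue of A^T A))

||A||_2 = sigma_max(A) = sqrt(lambda_max(A^T A)). Form the symmetric matrix M = A^T A =
[[42, 16, 41],
 [16, 51, -9],
 [41, -9, 57]].
Its characteristic polynomial (trace, sum of principal 2x2 minors, determinant of M give the coefficients) is
  p(λ) = det(λ I - M) = λ^3 - 150λ^2 + 5425λ - 6561.
No integer candidate from the rational root theorem (±divisors of 6561) is a root, so the roots are irrational. The cubic discriminant is Δ = 29910986033 > 0, so there are three distinct real roots. p(1) = -1285 and p(2) = 3697 have opposite signs, so a root lies in (1, 2); Newton's method refines it to λ ≈ 1.2524. p(57) = 507 and p(58) = -1399 have opposite signs, so a root lies in (57, 58); Newton's method refines it to λ ≈ 57.2637. p(91) = -1465 and p(92) = 1627 have opposite signs, so a root lies in (91, 92); Newton's method refines it to λ ≈ 91.4839. Check (Vieta): the three roots sum to 150, matching tr M = 150.
So the eigenvalues of A^T A are ≈ 1.2524, 57.2637, 91.4839 (all ≥ 0, as they must be for A^T A). The largest is λ_max ≈ 91.4839, hence ||A||_2 = sqrt(λ_max) ≈ 9.5647.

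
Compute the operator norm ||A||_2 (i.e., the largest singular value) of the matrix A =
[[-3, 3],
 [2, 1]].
||A||_2 = sqrt((23 + sqrt(205))/2) ≈ 4.3196 (= sqrt(largest eigenvalue of A^T A))

||A||_2 = sigma_max(A) = sqrt(lambda_max(A^T A)). Form the symmetric matrix M = A^T A =
[[13, -7],
 [-7, 10]].
Its characteristic polynomial (trace, determinant of M give the coefficients) is
  p(λ) = det(λ I - M) = λ^2 - 23λ + 81.
For λ^2 - 23λ + 81 the discriminant is 205. It is nonnegative but not a perfect square, so the roots are real and irrational: λ = (23 ± sqrt(205))/2 ≈ 18.6589, 4.3411.
So the eigenvalues of A^T A are ≈ 4.3411, 18.6589 (all ≥ 0, as they must be for A^T A). The largest is λ_max = (23 + sqrt(205))/2 ≈ 18.6589, hence ||A||_2 = sqrt(λ_max) = sqrt((23 + sqrt(205))/2) ≈ 4.3196.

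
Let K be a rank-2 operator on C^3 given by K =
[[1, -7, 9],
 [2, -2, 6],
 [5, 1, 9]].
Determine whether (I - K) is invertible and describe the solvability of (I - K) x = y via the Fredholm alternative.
(I - K) is invertible (det(I - K) = -55 ≠ 0), so for every y in C^3 the equation (I - K) x = y has a unique solution.

K has rank 2 and factors as K = U V^T = u1 v1^T + u2 v2^T with u1 = (-3, -2, -3), v1 = (-1, 1, -3), u2 = (2, 0, -2), v2 = (-1, -2, 0) (multiplying out reproduces the displayed K). The nonzero eigenvalues of U V^T coincide with those of the 2 x 2 matrix G = V^T U = [[v1·u1, v1·u2], [v2·u1, v2·u2]] = [[10, 4], [7, -2]], and by the Sylvester determinant identity det(I_3 - U V^T) = det(I_2 - V^T U) = det([[-9, -4], [-7, 3]]) = (-9)(3) - (-4)(-7) = -55. (Direct check: I - K =
[[0, 7, -9],
 [-2, 3, -6],
 [-5, -1, -8]]
has determinant -55.) The finite-dimensional Fredholm alternative says: either (I - K) is invertible, or ker(I - K) ≠ {0} and then range(I - K) = ker((I - K)^*)^⊥, with dim ker(I - K) = dim ker((I - K)^*). Since det(I - K) ≠ 0, 1 is not an eigenvalue of K and ker(I - K) = {0}, so we are in the first case: for every y there is a unique x = (I - K)^(-1) y. (Explicitly, by the Woodbury identity, (I - U V^T)^(-1) = I + U (I_2 - G)^(-1) V^T.)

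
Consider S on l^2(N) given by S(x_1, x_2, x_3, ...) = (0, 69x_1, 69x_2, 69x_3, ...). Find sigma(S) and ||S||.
sigma(S) = closed disk {z in C : |z| ≤ 69}; ||S|| = 69

Note S = 69·U where U is the unit right shift (U x)_k = x_{k-1} (with x_0 := 0); so ||S|| = 69||U|| and sigma(S) = 69·sigma(U). ||S x||^2 = sum_{k≥1} |69x_k|^2 = 4761||x||^2, so ||S|| = 69 and sigma(S) ⊂ {|z| ≤ 69}. For any |lambda| < 69, the equation (S - lambda I) x = 0 forces x_1 = 0, then 69x_k = lambda x_{k+1} ⇒ x = 0, so S has no eigenvalues. But (S - lambda I) is not surjective for |lambda| < 69: solving (S - lambda I) x = e_1 would require x_n proportional to (lambda/69)^(-n), which is not in l^2. So every |lambda| < 69 lies in the residual spectrum. The boundary |lambda| = 69 is in the approximate point spectrum (the spectrum is closed). Hence sigma(S) is the closed disk of radius 69.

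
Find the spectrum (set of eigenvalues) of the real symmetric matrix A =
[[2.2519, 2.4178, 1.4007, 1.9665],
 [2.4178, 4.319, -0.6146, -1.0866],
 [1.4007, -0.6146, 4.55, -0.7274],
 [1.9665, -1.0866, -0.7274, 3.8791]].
sigma(A) ≈ {-1, 5, 6} (5 with multiplicity 2)

A is real symmetric, so its spectrum consists of real eigenvalues. Expanding the characteristic polynomial of the displayed matrix gives
  det(λ I - A) = p(λ) = λ^4 + (-15)λ^3 + (69)λ^2 + (-65.0026)λ + (-149.9934).
Solving p(λ) = 0 yields eigenvalues ≈ -1, 5, 5, 6. (A is shown rounded to 4 decimals, so these recover the underlying integer eigenvalues to within that precision.)
Verification: the trace of A = 15 equals the sum of eigenvalues 15, and det(A) ≈ -149.9934 matches the eigenvalue product -150.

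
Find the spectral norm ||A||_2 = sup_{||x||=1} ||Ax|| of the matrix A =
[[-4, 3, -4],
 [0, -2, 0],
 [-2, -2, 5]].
||A||_2 ≈ 7.5116 (= sqrt(largest eigenvalue of A^T A))

||A||_2 = sigma_max(A) = sqrt(lambda_max(A^T A)). Form the symmetric matrix M = A^T A =
[[20, -8, 6],
 [-8, 17, -22],
 [6, -22, 41]].
Its characteristic polynomial (trace, sum of principal 2x2 minors, determinant of M give the coefficients) is
  p(λ) = det(λ I - M) = λ^3 - 78λ^2 + 1273λ - 3136.
No integer candidate from the rational root theorem (±divisors of 3136) is a root, so the roots are irrational. The cubic discriminant is Δ = 994200800 > 0, so there are three distinct real roots. p(2) = -894 and p(3) = 8 have opposite signs, so a root lies in (2, 3); Newton's method refines it to λ ≈ 2.9904. p(18) = 338 and p(19) = -248 have opposite signs, so a root lies in (18, 19); Newton's method refines it to λ ≈ 18.5861. p(56) = -840 and p(57) = 1196 have opposite signs, so a root lies in (56, 57); Newton's method refines it to λ ≈ 56.4235. Check (Vieta): the three roots sum to 78, matching tr M = 78.
So the eigenvalues of A^T A are ≈ 2.9904, 18.5861, 56.4235 (all ≥ 0, as they must be for A^T A). The largest is λ_max ≈ 56.4235, hence ||A||_2 = sqrt(λ_max) ≈ 7.5116.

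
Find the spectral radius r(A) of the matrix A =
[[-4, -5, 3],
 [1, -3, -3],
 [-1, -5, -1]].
r(A) ≈ 5.8201

The eigenvalues of A are the roots of its characteristic polynomial. With M = A (coefficients from the trace, the sum of principal 2x2 minors, and det A):
  p(λ) = det(λ I - M) = λ^3 + 8λ^2 + 12λ - 4.
No integer candidate from the rational root theorem (±divisors of 4) is a root, so the roots are irrational. The cubic discriminant is Δ = 3152 > 0, so there are three distinct real roots. p(-6) = -4 and p(-5) = 11 have opposite signs, so a root lies in (-6, -5); Newton's method refines it to λ ≈ -5.8201. p(-3) = 5 and p(-2) = -4 have opposite signs, so a root lies in (-3, -2); Newton's method refines it to λ ≈ -2.4594. p(0) = -4 and p(1) = 17 have opposite signs, so a root lies in (0, 1); Newton's method refines it to λ ≈ 0.2795. Check (Vieta): the three roots sum to -8, matching tr M = -8.
Thus the eigenvalues (to 4 decimals) are -5.8201 (modulus 5.8201); -2.4594 (modulus 2.4594); 0.2795 (modulus 0.2795). The spectral radius is the largest modulus: r(A) ≈ 5.8201. (Cross-check: r(A) ≤ ||A||_2 ≈ 8.3338; equality holds whenever A is normal, though it can also hold for some non-normal A.)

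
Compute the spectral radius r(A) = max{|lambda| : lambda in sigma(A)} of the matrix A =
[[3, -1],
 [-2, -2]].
r(A) = (1 + sqrt(33))/2 ≈ 3.3723

The eigenvalues of A are the roots of its characteristic polynomial. With M = A (coefficients from the trace and determinant):
  p(λ) = det(λ I - M) = λ^2 - λ - 8.
For λ^2 - λ - 8 the discriminant is 33. It is nonnegative but not a perfect square, so the roots are real and irrational: λ = (1 ± sqrt(33))/2 ≈ 3.3723, -2.3723.
Thus the eigenvalues (to 4 decimals) are 3.3723 (modulus 3.3723); -2.3723 (modulus 2.3723). The spectral radius is the largest modulus: r(A) = (1 + sqrt(33))/2 ≈ 3.3723. (Cross-check: r(A) ≤ ||A||_2 ≈ 3.6226; equality holds whenever A is normal, though it can also hold for some non-normal A.)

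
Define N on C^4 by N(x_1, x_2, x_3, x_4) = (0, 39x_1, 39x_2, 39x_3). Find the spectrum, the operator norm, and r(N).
sigma(N) = {0}; ||N|| = 39; r(N) = 0. (N is nilpotent with N^4 = 0.)

On C^4, N is a strictly lower-triangular matrix with 39 on the subdiagonal and zeros elsewhere, so its characteristic polynomial is lambda^4 and every eigenvalue is 0: sigma(N) = {0}. For the operator norm, N e_i = 39e_{i+1} for i = 1, ..., 3 and N e_4 = 0, so the singular values of N are 39 (with multiplicity 3) and 0; hence ||N|| = 39. The spectral radius r(N) = max|lambda| = 0. Note ||N|| > r(N) — characteristic of non-normal nilpotent operators. Indeed N^4 = 0.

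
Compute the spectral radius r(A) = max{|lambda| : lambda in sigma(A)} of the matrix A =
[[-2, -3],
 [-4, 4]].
r(A) = (2 + sqrt(84))/2 ≈ 5.5826

The eigenvalues of A are the roots of its characteristic polynomial. With M = A (coefficients from the trace and determinant):
  p(λ) = det(λ I - M) = λ^2 - 2λ - 20.
For λ^2 - 2λ - 20 the discriminant is 84. It is nonnegative but not a perfect square, so the roots are real and irrational: λ = (2 ± sqrt(84))/2 ≈ 5.5826, -3.5826.
Thus the eigenvalues (to 4 decimals) are 5.5826 (modulus 5.5826); -3.5826 (modulus 3.5826). The spectral radius is the largest modulus: r(A) = (2 + sqrt(84))/2 ≈ 5.5826. (Cross-check: r(A) ≤ ||A||_2 ≈ 5.7278; equality holds whenever A is normal, though it can also hold for some non-normal A.)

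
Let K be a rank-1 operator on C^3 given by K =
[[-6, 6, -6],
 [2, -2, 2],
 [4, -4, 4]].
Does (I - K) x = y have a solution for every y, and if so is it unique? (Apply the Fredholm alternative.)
(I - K) is invertible (det(I - K) = 5 ≠ 0), so for every y in C^3 the equation (I - K) x = y has a unique solution.

K has rank 1, so it is an outer product K = u v^T: every row of K is a multiple of one row vector. Reading off the entries, u = (3, -1, -2) and v = (-2, 2, -2) (row i of K equals u_i·v^T). A rank-one matrix u v^T satisfies K u = u (v·u) and kills the (2)-dimensional subspace v^⊥, so its characteristic polynomial is lambda^2 (lambda - v·u) with v·u = tr K = -4. Hence the eigenvalues of I - K are 1 (multiplicity 2) and 1 - (-4) = 5, so det(I - K) = 5. (Direct check: I - K =
[[7, -6, 6],
 [-2, 3, -2],
 [-4, 4, -3]]
has determinant 5.) The finite-dimensional Fredholm alternative says: either (I - K) is invertible, or ker(I - K) ≠ {0} and then range(I - K) = ker((I - K)^*)^⊥, with dim ker(I - K) = dim ker((I - K)^*). Since det(I - K) ≠ 0, 1 is not an eigenvalue of K and ker(I - K) = {0}, so we are in the first case: for every y there is a unique x = (I - K)^(-1) y. Explicitly, by the Sherman–Morrison formula, (I - u v^T)^(-1) = I + u v^T/(1 - v·u), i.e. (I - K)^(-1) = I + K/(5).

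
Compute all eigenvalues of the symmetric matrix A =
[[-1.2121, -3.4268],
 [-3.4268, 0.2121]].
sigma(A) ≈ {-4, 3}

A is real symmetric, so its spectrum consists of real eigenvalues. Expanding the characteristic polynomial of the displayed matrix gives
  det(λ I - A) = p(λ) = λ^2 + (1)λ + (-12).
Solving p(λ) = 0 yields eigenvalues ≈ -4, 3. (A is shown rounded to 4 decimals, so these recover the underlying integer eigenvalues to within that precision.)
Verification: the trace of A = -1 equals the sum of eigenvalues -1, and det(A) ≈ -12.0000 matches the eigenvalue product -12.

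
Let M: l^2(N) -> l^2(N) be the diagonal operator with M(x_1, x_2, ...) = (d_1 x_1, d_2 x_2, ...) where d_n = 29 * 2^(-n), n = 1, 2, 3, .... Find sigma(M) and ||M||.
sigma(M) = {29 * 2^(-n) : n ≥ 1} ∪ {0}; ||M|| = 29/2

A bounded diagonal operator on l^2 with diagonal entries d_n has spectrum equal to the closure of {d_n : n ≥ 1}: every d_n is an eigenvalue (with eigenvector e_n), so {d_n} ⊂ sigma(M); the spectrum is closed, so its closure is too; and for lambda not in the closure, (M - lambda I) has bounded inverse (the diagonal entries 1/(d_n - lambda) are bounded). For our sequence d_n = 29 * 2^(-n), n = 1, 2, 3, ...:
  - {d_n} = {29 * 2^(-n) : n ≥ 1}; the only limit point is 0
  - closure = {29 * 2^(-n) : n ≥ 1} ∪ {0}
For the norm: a diagonal operator has ||M|| = sup_n |d_n|. Here d_n = 29 * 2^(-n) is positive and decreasing, so sup_n |d_n| = d_1 = 29/2. So ||M|| = 29/2.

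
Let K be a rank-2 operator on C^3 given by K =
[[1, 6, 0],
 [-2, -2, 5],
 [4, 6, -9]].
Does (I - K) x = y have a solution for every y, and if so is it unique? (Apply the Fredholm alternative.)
(I - K) is singular (det(I - K) = 0, i.e. 1 ∈ sigma(K)). (I - K) x = y is solvable iff y ⊥ ker((I - K)^*) = span{(0, -2, -1)}, i.e. iff -2y_2 - y_3 = 0. When solvable, x is determined up to adding multiples of (-5, 0, -2) (ker(I - K) = span{(-5, 0, -2)}, dimension 1).

K has rank 2 and factors as K = U V^T = u1 v1^T + u2 v2^T with u1 = (2, 1, -1), v1 = (-1, 0, 3), u2 = (3, -1, 3), v2 = (1, 2, -2) (multiplying out reproduces the displayed K). The nonzero eigenvalues of U V^T coincide with those of the 2 x 2 matrix G = V^T U = [[v1·u1, v1·u2], [v2·u1, v2·u2]] = [[-5, 6], [6, -5]], and by the Sylvester determinant identity det(I_3 - U V^T) = det(I_2 - V^T U) = det([[6, -6], [-6, 6]]) = (6)(6) - (-6)(-6) = 0. (Direct check: I - K =
[[0, -6, 0],
 [2, 3, -5],
 [-4, -6, 10]]
has determinant 0.) So 1 is an eigenvalue of K and (I - K) is not invertible. The finite-dimensional Fredholm alternative says: either (I - K) is invertible, or ker(I - K) ≠ {0} and then range(I - K) = ker((I - K)^*)^⊥, with dim ker(I - K) = dim ker((I - K)^*). We are in the second case, so we compute both kernels via the 2 x 2 reduction. If (I - U V^T) x = 0 then x = U (V^T x) lies in the column space of U; writing x = U b gives U (I_2 - G) b = 0, and since u1, u2 are independent, (I_2 - G) b = 0. With I_2 - G = [[6, -6], [-6, 6]] (singular, as its determinant is 0) a null vector is b = (-1, -1), so ker(I - K) = span{-1·u1 + (-1)·u2} = span{(-5, 0, -2)}. For the adjoint, (I - K)^* = I - K^T = I - V U^T, and the same argument gives ker((I - K)^*) = {V a : (I_2 - G)^T a = 0}; (I_2 - G)^T = [[6, -6], [-6, 6]] has null vector a = (-1, -1), so ker((I - K)^*) = span{-1·v1 + (-1)·v2} = span{(0, -2, -1)}. (Both kernels are 1-dimensional, matching rank(I - K) = 2.) Therefore (I - K) x = y is solvable iff <y, (0, -2, -1)> = 0, i.e. iff -2y_2 - y_3 = 0; when solvable the solution set is the line x_p + c·(-5, 0, -2), c ∈ C.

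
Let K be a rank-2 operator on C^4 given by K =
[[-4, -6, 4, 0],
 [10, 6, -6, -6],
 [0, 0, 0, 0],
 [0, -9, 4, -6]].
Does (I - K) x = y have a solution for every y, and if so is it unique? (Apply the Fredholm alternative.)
(I - K) is invertible (det(I - K) = -25 ≠ 0), so for every y in C^4 the equation (I - K) x = y has a unique solution.

K has rank 2 and factors as K = U V^T = u1 v1^T + u2 v2^T with u1 = (-2, 2, 0, -3), v1 = (2, 3, -2, 0), u2 = (0, -2, 0, -2), v2 = (-3, 0, 1, 3) (multiplying out reproduces the displayed K). The nonzero eigenvalues of U V^T coincide with those of the 2 x 2 matrix G = V^T U = [[v1·u1, v1·u2], [v2·u1, v2·u2]] = [[2, -6], [-3, -6]], and by the Sylvester determinant identity det(I_4 - U V^T) = det(I_2 - V^T U) = det([[-1, 6], [3, 7]]) = (-1)(7) - (6)(3) = -25. (Direct check: I - K =
[[5, 6, -4, 0],
 [-10, -5, 6, 6],
 [0, 0, 1, 0],
 [0, 9, -4, 7]]
has determinant -25.) The finite-dimensional Fredholm alternative says: either (I - K) is invertible, or ker(I - K) ≠ {0} and then range(I - K) = ker((I - K)^*)^⊥, with dim ker(I - K) = dim ker((I - K)^*). Since det(I - K) ≠ 0, 1 is not an eigenvalue of K and ker(I - K) = {0}, so we are in the first case: for every y there is a unique x = (I - K)^(-1) y. (Explicitly, by the Woodbury identity, (I - U V^T)^(-1) = I + U (I_2 - G)^(-1) V^T.)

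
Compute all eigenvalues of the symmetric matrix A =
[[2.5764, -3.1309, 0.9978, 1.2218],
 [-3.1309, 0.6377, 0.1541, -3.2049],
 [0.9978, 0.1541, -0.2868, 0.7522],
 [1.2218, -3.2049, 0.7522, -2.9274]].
sigma(A) ≈ {-5, -1, 0, 6}

A is real symmetric, so its spectrum consists of real eigenvalues. Expanding the characteristic polynomial of the displayed matrix gives
  det(λ I - A) = p(λ) = λ^4 + (0)λ^3 + (-31)λ^2 + (-30.001)λ + (-0.0014).
Solving p(λ) = 0 yields eigenvalues ≈ -5, -1, 0, 6. (A is shown rounded to 4 decimals, so these recover the underlying integer eigenvalues to within that precision.)
Verification: the trace of A = 0 equals the sum of eigenvalues 0, and det(A) ≈ -0.0014 matches the eigenvalue product 0.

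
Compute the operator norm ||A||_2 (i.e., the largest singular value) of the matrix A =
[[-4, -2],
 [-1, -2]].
||A||_2 = sqrt((25 + sqrt(481))/2) ≈ 4.8442 (= sqrt(largest eigenvalue of A^T A))

||A||_2 = sigma_max(A) = sqrt(lambda_max(A^T A)). Form the symmetric matrix M = A^T A =
[[17, 10],
 [10, 8]].
Its characteristic polynomial (trace, determinant of M give the coefficients) is
  p(λ) = det(λ I - M) = λ^2 - 25λ + 36.
For λ^2 - 25λ + 36 the discriminant is 481. It is nonnegative but not a perfect square, so the roots are real and irrational: λ = (25 ± sqrt(481))/2 ≈ 23.4659, 1.5341.
So the eigenvalues of A^T A are ≈ 1.5341, 23.4659 (all ≥ 0, as they must be for A^T A). The largest is λ_max = (25 + sqrt(481))/2 ≈ 23.4659, hence ||A||_2 = sqrt(λ_max) = sqrt((25 + sqrt(481))/2) ≈ 4.8442.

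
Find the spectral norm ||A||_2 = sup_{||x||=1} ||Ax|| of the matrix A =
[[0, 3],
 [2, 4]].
||A||_2 = sqrt((29 + sqrt(697))/2) ≈ 5.2631 (= sqrt(largest eigenvalue of A^T A))

||A||_2 = sigma_max(A) = sqrt(lambda_max(A^T A)). Form the symmetric matrix M = A^T A =
[[4, 8],
 [8, 25]].
Its characteristic polynomial (trace, determinant of M give the coefficients) is
  p(λ) = det(λ I - M) = λ^2 - 29λ + 36.
For λ^2 - 29λ + 36 the discriminant is 697. It is nonnegative but not a perfect square, so the roots are real and irrational: λ = (29 ± sqrt(697))/2 ≈ 27.7004, 1.2996.
So the eigenvalues of A^T A are ≈ 1.2996, 27.7004 (all ≥ 0, as they must be for A^T A). The largest is λ_max = (29 + sqrt(697))/2 ≈ 27.7004, hence ||A||_2 = sqrt(λ_max) = sqrt((29 + sqrt(697))/2) ≈ 5.2631.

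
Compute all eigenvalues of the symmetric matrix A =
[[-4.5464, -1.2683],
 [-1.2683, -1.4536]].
sigma(A) ≈ {-5, -1}

A is real symmetric, so its spectrum consists of real eigenvalues. Expanding the characteristic polynomial of the displayed matrix gives
  det(λ I - A) = p(λ) = λ^2 + (6)λ + (5).
Solving p(λ) = 0 yields eigenvalues ≈ -5, -1. (A is shown rounded to 4 decimals, so these recover the underlying integer eigenvalues to within that precision.)
Verification: the trace of A = -6 equals the sum of eigenvalues -6, and det(A) ≈ 5.0001 matches the eigenvalue product 5.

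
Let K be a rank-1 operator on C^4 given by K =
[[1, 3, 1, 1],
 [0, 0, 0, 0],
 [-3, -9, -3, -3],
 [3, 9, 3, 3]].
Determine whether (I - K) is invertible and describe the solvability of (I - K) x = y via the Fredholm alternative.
(I - K) is singular (det(I - K) = 0, i.e. 1 ∈ sigma(K)). (I - K) x = y is solvable iff y ⊥ ker((I - K)^*) = span{(1, 3, 1, 1)}, i.e. iff y_1 + 3y_2 + y_3 + y_4 = 0. When solvable, the solutions are x = y + c·(1, 0, -3, 3), c arbitrary (ker(I - K) = span{(1, 0, -3, 3)}, dimension 1).

K has rank 1, so it is an outer product K = u v^T: every row of K is a multiple of one row vector. Reading off the entries, u = (1, 0, -3, 3) and v = (1, 3, 1, 1) (row i of K equals u_i·v^T). A rank-one matrix u v^T satisfies K u = u (v·u) and kills the (3)-dimensional subspace v^⊥, so its characteristic polynomial is lambda^3 (lambda - v·u) with v·u = tr K = 1. Hence the eigenvalues of I - K are 1 (multiplicity 3) and 1 - (1) = 0, so det(I - K) = 0. (Direct check: I - K =
[[0, -3, -1, -1],
 [0, 1, 0, 0],
 [3, 9, 4, 3],
 [-3, -9, -3, -2]]
has determinant 0.) So 1 is an eigenvalue of K and (I - K) is not invertible. The finite-dimensional Fredholm alternative says: either (I - K) is invertible, or ker(I - K) ≠ {0} and then range(I - K) = ker((I - K)^*)^⊥, with dim ker(I - K) = dim ker((I - K)^*). We are in the second case, so we need both kernels. Kernel of I - K: (I - K) u = u - u (v·u) = u - u = 0, so ker(I - K) = span{u} = span{(1, 0, -3, 3)} (it is exactly 1-dimensional because rank(I - K) = 3). Kernel of the adjoint: K is real, so (I - K)^* = I - K^T = I - v u^T, and (I - v u^T) v = v - v (u·v) = 0; hence ker((I - K)^*) = span{v} = span{(1, 3, 1, 1)}. Therefore (I - K) x = y is solvable iff <y, v> = 0, i.e. iff y_1 + 3y_2 + y_3 + y_4 = 0. When this holds, K y = u (v·y) = 0, so (I - K) y = y and x = y is a particular solution; the full solution set is the line x = y + c·u = y + c·(1, 0, -3, 3), c ∈ C.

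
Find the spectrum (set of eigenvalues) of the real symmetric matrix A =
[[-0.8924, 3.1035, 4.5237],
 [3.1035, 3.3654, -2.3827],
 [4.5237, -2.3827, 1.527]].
sigma(A) ≈ {-6, 5} (5 with multiplicity 2)

A is real symmetric, so its spectrum consists of real eigenvalues. Expanding the characteristic polynomial of the displayed matrix gives
  det(λ I - A) = p(λ) = λ^3 + (-4)λ^2 + (-35)λ + (150).
Solving p(λ) = 0 yields eigenvalues ≈ -6, 5, 5. (A is shown rounded to 4 decimals, so these recover the underlying integer eigenvalues to within that precision.)
Verification: the trace of A = 4 equals the sum of eigenvalues 4, and det(A) ≈ -149.9992 matches the eigenvalue product -150.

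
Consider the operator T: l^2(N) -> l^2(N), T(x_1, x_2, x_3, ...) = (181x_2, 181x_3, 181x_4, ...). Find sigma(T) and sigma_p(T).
sigma(T) = closed disk {z in C : |z| ≤ 181}; sigma_p(T) = open disk {z in C : |z| < 181}

Note T = 181·V where V is the unit left shift (V x)_k = x_{k+1}; so sigma(T) = 181·sigma(V) and ||T|| = 181||V||. ||T x||^2 = 32761sum_{k≥2} |x_k|^2 ≤ 32761||x||^2, with equality on {x : x_1 = 0}, so ||T|| = 181. For any lambda with |lambda| < 181, set r = lambda/181 (|r| < 1); the vector x = (1, r, r^2, ...) is in l^2 and satisfies T x = 181(r, r^2, ...) = lambda x, so lambda is an eigenvalue. On the boundary |lambda| = 181 the geometric series diverges, so no l^2 eigenvector exists, but these lambda lie in the approximate point spectrum. Hence sigma(T) is the closed disk of radius 181 and sigma_p(T) is the open disk.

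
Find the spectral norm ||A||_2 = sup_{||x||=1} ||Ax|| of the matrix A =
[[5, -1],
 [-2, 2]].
||A||_2 = sqrt(32) ≈ 5.6569 (= sqrt(largest eigenvalue of A^T A))

||A||_2 = sigma_max(A) = sqrt(lambda_max(A^T A)). Form the symmetric matrix M = A^T A =
[[29, -9],
 [-9, 5]].
Its characteristic polynomial (trace, determinant of M give the coefficients) is
  p(λ) = det(λ I - M) = λ^2 - 34λ + 64.
For λ^2 - 34λ + 64 the discriminant is 900. It is a perfect square (30^2), so the roots are rational: λ = (34 ± 30)/2 = 32, 2.
So the eigenvalues of A^T A are ≈ 2, 32 (all ≥ 0, as they must be for A^T A). The largest is λ_max = 32, hence ||A||_2 = sqrt(λ_max) = sqrt(32) ≈ 5.6569.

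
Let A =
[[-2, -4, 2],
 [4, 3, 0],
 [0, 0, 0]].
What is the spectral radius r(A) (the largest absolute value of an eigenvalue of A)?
r(A) = sqrt(10) ≈ 3.1623

The eigenvalues of A are the roots of its characteristic polynomial. With M = A (coefficients from the trace, the sum of principal 2x2 minors, and det A):
  p(λ) = det(λ I - M) = λ^3 - λ^2 + 10λ.
The constant term is 0, so λ = 0 is a root. Dividing out λ leaves p(λ) = λ(λ^2 - λ + 10). For λ^2 - λ + 10 the discriminant is -39. It is negative, so the roots are the complex-conjugate pair λ = 1/2 ± (sqrt(39)/2) i ≈ 0.5 ± 3.1225i. For a conjugate pair the product of the roots equals the constant term, so |λ|^2 = 10 and |λ| = sqrt(10) ≈ 3.1623.
Thus the eigenvalues (to 4 decimals) are 0.5 ± 3.1225i (modulus 3.1623); 0 (modulus 0). The spectral radius is the largest modulus: r(A) = sqrt(10) ≈ 3.1623. (Cross-check: r(A) ≤ ||A||_2 ≈ 6.6713; equality holds whenever A is normal, though it can also hold for some non-normal A.)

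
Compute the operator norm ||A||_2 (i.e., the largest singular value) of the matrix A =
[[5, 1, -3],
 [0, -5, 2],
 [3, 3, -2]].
||A||_2 ≈ 8.07 (= sqrt(largest eigenvalue of A^T A))

||A||_2 = sigma_max(A) = sqrt(lambda_max(A^T A)). Form the symmetric matrix M = A^T A =
[[34, 14, -21],
 [14, 35, -19],
 [-21, -19, 17]].
Its characteristic polynomial (trace, sum of principal 2x2 minors, determinant of M give the coefficients) is
  p(λ) = det(λ I - M) = λ^3 - 86λ^2 + 1365λ - 361.
No integer candidate from the rational root theorem (±divisors of 361) is a root, so the roots are irrational. The cubic discriminant is Δ = 3448020289 > 0, so there are three distinct real roots. p(0) = -361 and p(1) = 919 have opposite signs, so a root lies in (0, 1); Newton's method refines it to λ ≈ 0.269. p(20) = 539 and p(21) = -361 have opposite signs, so a root lies in (20, 21); Newton's method refines it to λ ≈ 20.6054. p(65) = -361 and p(66) = 2609 have opposite signs, so a root lies in (65, 66); Newton's method refines it to λ ≈ 65.1256. Check (Vieta): the three roots sum to 86, matching tr M = 86.
So the eigenvalues of A^T A are ≈ 0.269, 20.6054, 65.1256 (all ≥ 0, as they must be for A^T A). The largest is λ_max ≈ 65.1256, hence ||A||_2 = sqrt(λ_max) ≈ 8.07.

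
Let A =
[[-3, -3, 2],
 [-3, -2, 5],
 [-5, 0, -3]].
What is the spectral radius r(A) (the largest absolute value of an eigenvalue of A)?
r(A) ≈ 6.1812

The eigenvalues of A are the roots of its characteristic polynomial. With M = A (coefficients from the trace, the sum of principal 2x2 minors, and det A):
  p(λ) = det(λ I - M) = λ^3 + 8λ^2 + 22λ - 64.
No integer candidate from the rational root theorem (±divisors of 64) is a root, so the roots are irrational. The cubic discriminant is Δ = -193888 < 0, so there is one real root and a complex-conjugate pair. p(1) = -33 and p(2) = 20 have opposite signs, so a root lies in (1, 2); Newton's method refines it to λ ≈ 1.6751. Dividing out (λ - (1.6751)) leaves approximately λ^2 + 9.6751λ + 38.2067. For λ^2 + 9.6751λ + 38.2067 the discriminant is -59.2194. It is negative, so the remaining roots are the complex-conjugate pair λ ≈ -4.8375 ± 3.8477i. Their product equals the constant term, so |λ|^2 ≈ 38.2067 and |λ| ≈ 6.1812.
Thus the eigenvalues (to 4 decimals) are 1.6751 (modulus 1.6751); -4.8375 ± 3.8477i (modulus 6.1812). The spectral radius is the largest modulus: r(A) ≈ 6.1812. (Cross-check: r(A) ≤ ||A||_2 ≈ 7.5828; equality holds whenever A is normal, though it can also hold for some non-normal A.)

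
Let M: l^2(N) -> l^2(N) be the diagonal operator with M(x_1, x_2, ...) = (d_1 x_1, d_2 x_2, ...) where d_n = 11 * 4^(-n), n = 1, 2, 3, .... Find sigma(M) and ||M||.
sigma(M) = {11 * 4^(-n) : n ≥ 1} ∪ {0}; ||M|| = 11/4

A bounded diagonal operator on l^2 with diagonal entries d_n has spectrum equal to the closure of {d_n : n ≥ 1}: every d_n is an eigenvalue (with eigenvector e_n), so {d_n} ⊂ sigma(M); the spectrum is closed, so its closure is too; and for lambda not in the closure, (M - lambda I) has bounded inverse (the diagonal entries 1/(d_n - lambda) are bounded). For our sequence d_n = 11 * 4^(-n), n = 1, 2, 3, ...:
  - {d_n} = {11 * 4^(-n) : n ≥ 1}; the only limit point is 0
  - closure = {11 * 4^(-n) : n ≥ 1} ∪ {0}
For the norm: a diagonal operator has ||M|| = sup_n |d_n|. Here d_n = 11 * 4^(-n) is positive and decreasing, so sup_n |d_n| = d_1 = 11/4. So ||M|| = 11/4.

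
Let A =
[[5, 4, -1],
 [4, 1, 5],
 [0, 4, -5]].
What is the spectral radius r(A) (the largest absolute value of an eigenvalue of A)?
r(A) = sqrt(244)/2 ≈ 7.8102

The eigenvalues of A are the roots of its characteristic polynomial. With M = A (coefficients from the trace, the sum of principal 2x2 minors, and det A):
  p(λ) = det(λ I - M) = λ^3 - λ^2 - 61λ + 61.
By the rational root theorem any rational root is an integer divisor of 61. Testing λ = 1: p(1) = 1 - 1 - 61 + 61 = 0, so λ = 1 is a root. Dividing out (λ - 1) leaves p(λ) = (λ - 1)(λ^2 - 61). For λ^2 - 61 the discriminant is 244. It is nonnegative but not a perfect square, so the roots are real and irrational: λ = ± sqrt(244)/2 ≈ 7.8102, -7.8102.
Thus the eigenvalues (to 4 decimals) are 7.8102 (modulus 7.8102); -7.8102 (modulus 7.8102); 1 (modulus 1). The spectral radius is the largest modulus: r(A) = sqrt(244)/2 ≈ 7.8102. (Cross-check: r(A) ≤ ||A||_2 ≈ 7.9393; equality holds whenever A is normal, though it can also hold for some non-normal A.)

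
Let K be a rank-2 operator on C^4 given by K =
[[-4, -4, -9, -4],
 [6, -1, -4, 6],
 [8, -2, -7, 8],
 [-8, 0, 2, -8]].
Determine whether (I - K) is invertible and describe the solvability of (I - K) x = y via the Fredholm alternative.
(I - K) is invertible (det(I - K) = 196 ≠ 0), so for every y in C^4 the equation (I - K) x = y has a unique solution.

K has rank 2 and factors as K = U V^T = u1 v1^T + u2 v2^T with u1 = (3, -1, -1, 2), v1 = (-2, -1, -2, -2), u2 = (1, 2, 3, -2), v2 = (2, -1, -3, 2) (multiplying out reproduces the displayed K). The nonzero eigenvalues of U V^T coincide with those of the 2 x 2 matrix G = V^T U = [[v1·u1, v1·u2], [v2·u1, v2·u2]] = [[-7, -6], [14, -13]], and by the Sylvester determinant identity det(I_4 - U V^T) = det(I_2 - V^T U) = det([[8, 6], [-14, 14]]) = (8)(14) - (6)(-14) = 196. (Direct check: I - K =
[[5, 4, 9, 4],
 [-6, 2, 4, -6],
 [-8, 2, 8, -8],
 [8, 0, -2, 9]]
has determinant 196.) The finite-dimensional Fredholm alternative says: either (I - K) is invertible, or ker(I - K) ≠ {0} and then range(I - K) = ker((I - K)^*)^⊥, with dim ker(I - K) = dim ker((I - K)^*). Since det(I - K) ≠ 0, 1 is not an eigenvalue of K and ker(I - K) = {0}, so we are in the first case: for every y there is a unique x = (I - K)^(-1) y. (Explicitly, by the Woodbury identity, (I - U V^T)^(-1) = I + U (I_2 - G)^(-1) V^T.)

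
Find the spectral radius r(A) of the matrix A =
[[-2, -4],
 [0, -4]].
r(A) = 4

The eigenvalues of A are the roots of its characteristic polynomial. With M = A (coefficients from the trace and determinant):
  p(λ) = det(λ I - M) = λ^2 + 6λ + 8.
For λ^2 + 6λ + 8 the discriminant is 4. It is a perfect square (2^2), so the roots are rational: λ = (-6 ± 2)/2 = -2, -4.
Thus the eigenvalues (to 4 decimals) are -2 (modulus 2); -4 (modulus 4). The spectral radius is the largest modulus: r(A) = 4. (Cross-check: r(A) ≤ ||A||_2 ≈ 5.8416; equality holds whenever A is normal, though it can also hold for some non-normal A.)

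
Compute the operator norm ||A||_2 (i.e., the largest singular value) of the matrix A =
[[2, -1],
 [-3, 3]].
||A||_2 = sqrt((23 + sqrt(493))/2) ≈ 4.7541 (= sqrt(largest eigenvalue of A^T A))

||A||_2 = sigma_max(A) = sqrt(lambda_max(A^T A)). Form the symmetric matrix M = A^T A =
[[13, -11],
 [-11, 10]].
Its characteristic polynomial (trace, determinant of M give the coefficients) is
  p(λ) = det(λ I - M) = λ^2 - 23λ + 9.
For λ^2 - 23λ + 9 the discriminant is 493. It is nonnegative but not a perfect square, so the roots are real and irrational: λ = (23 ± sqrt(493))/2 ≈ 22.6018, 0.3982.
So the eigenvalues of A^T A are ≈ 0.3982, 22.6018 (all ≥ 0, as they must be for A^T A). The largest is λ_max = (23 + sqrt(493))/2 ≈ 22.6018, hence ||A||_2 = sqrt(λ_max) = sqrt((23 + sqrt(493))/2) ≈ 4.7541.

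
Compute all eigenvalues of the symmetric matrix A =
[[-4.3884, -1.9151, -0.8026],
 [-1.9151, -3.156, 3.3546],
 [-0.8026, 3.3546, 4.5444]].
sigma(A) ≈ {-6, -3, 6}

A is real symmetric, so its spectrum consists of real eigenvalues. Expanding the characteristic polynomial of the displayed matrix gives
  det(λ I - A) = p(λ) = λ^3 + (3)λ^2 + (-36)λ + (-108.0015).
Solving p(λ) = 0 yields eigenvalues ≈ -6, -3, 6. (A is shown rounded to 4 decimals, so these recover the underlying integer eigenvalues to within that precision.)
Verification: the trace of A = -3 equals the sum of eigenvalues -3, and det(A) ≈ 108.0015 matches the eigenvalue product 108.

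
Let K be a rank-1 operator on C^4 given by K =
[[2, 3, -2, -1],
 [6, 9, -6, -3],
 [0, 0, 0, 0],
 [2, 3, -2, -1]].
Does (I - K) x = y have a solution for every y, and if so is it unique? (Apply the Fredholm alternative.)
(I - K) is invertible (det(I - K) = -9 ≠ 0), so for every y in C^4 the equation (I - K) x = y has a unique solution.

K has rank 1, so it is an outer product K = u v^T: every row of K is a multiple of one row vector. Reading off the entries, u = (-1, -3, 0, -1) and v = (-2, -3, 2, 1) (row i of K equals u_i·v^T). A rank-one matrix u v^T satisfies K u = u (v·u) and kills the (3)-dimensional subspace v^⊥, so its characteristic polynomial is lambda^3 (lambda - v·u) with v·u = tr K = 10. Hence the eigenvalues of I - K are 1 (multiplicity 3) and 1 - (10) = -9, so det(I - K) = -9. (Direct check: I - K =
[[-1, -3, 2, 1],
 [-6, -8, 6, 3],
 [0, 0, 1, 0],
 [-2, -3, 2, 2]]
has determinant -9.) The finite-dimensional Fredholm alternative says: either (I - K) is invertible, or ker(I - K) ≠ {0} and then range(I - K) = ker((I - K)^*)^⊥, with dim ker(I - K) = dim ker((I - K)^*). Since det(I - K) ≠ 0, 1 is not an eigenvalue of K and ker(I - K) = {0}, so we are in the first case: for every y there is a unique x = (I - K)^(-1) y. Explicitly, by the Sherman–Morrison formula, (I - u v^T)^(-1) = I + u v^T/(1 - v·u), i.e. (I - K)^(-1) = I + K/(-9).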